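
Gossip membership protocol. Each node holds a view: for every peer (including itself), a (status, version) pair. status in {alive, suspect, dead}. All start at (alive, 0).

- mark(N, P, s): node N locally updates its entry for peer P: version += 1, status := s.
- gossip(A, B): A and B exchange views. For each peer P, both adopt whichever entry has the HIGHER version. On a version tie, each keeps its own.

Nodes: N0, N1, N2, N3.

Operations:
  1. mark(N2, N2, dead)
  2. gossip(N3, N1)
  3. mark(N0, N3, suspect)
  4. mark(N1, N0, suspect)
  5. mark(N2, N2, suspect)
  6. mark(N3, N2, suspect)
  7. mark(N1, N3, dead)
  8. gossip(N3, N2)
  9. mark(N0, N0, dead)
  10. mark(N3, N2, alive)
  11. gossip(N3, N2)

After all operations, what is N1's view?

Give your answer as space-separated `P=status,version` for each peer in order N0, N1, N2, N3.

Answer: N0=suspect,1 N1=alive,0 N2=alive,0 N3=dead,1

Derivation:
Op 1: N2 marks N2=dead -> (dead,v1)
Op 2: gossip N3<->N1 -> N3.N0=(alive,v0) N3.N1=(alive,v0) N3.N2=(alive,v0) N3.N3=(alive,v0) | N1.N0=(alive,v0) N1.N1=(alive,v0) N1.N2=(alive,v0) N1.N3=(alive,v0)
Op 3: N0 marks N3=suspect -> (suspect,v1)
Op 4: N1 marks N0=suspect -> (suspect,v1)
Op 5: N2 marks N2=suspect -> (suspect,v2)
Op 6: N3 marks N2=suspect -> (suspect,v1)
Op 7: N1 marks N3=dead -> (dead,v1)
Op 8: gossip N3<->N2 -> N3.N0=(alive,v0) N3.N1=(alive,v0) N3.N2=(suspect,v2) N3.N3=(alive,v0) | N2.N0=(alive,v0) N2.N1=(alive,v0) N2.N2=(suspect,v2) N2.N3=(alive,v0)
Op 9: N0 marks N0=dead -> (dead,v1)
Op 10: N3 marks N2=alive -> (alive,v3)
Op 11: gossip N3<->N2 -> N3.N0=(alive,v0) N3.N1=(alive,v0) N3.N2=(alive,v3) N3.N3=(alive,v0) | N2.N0=(alive,v0) N2.N1=(alive,v0) N2.N2=(alive,v3) N2.N3=(alive,v0)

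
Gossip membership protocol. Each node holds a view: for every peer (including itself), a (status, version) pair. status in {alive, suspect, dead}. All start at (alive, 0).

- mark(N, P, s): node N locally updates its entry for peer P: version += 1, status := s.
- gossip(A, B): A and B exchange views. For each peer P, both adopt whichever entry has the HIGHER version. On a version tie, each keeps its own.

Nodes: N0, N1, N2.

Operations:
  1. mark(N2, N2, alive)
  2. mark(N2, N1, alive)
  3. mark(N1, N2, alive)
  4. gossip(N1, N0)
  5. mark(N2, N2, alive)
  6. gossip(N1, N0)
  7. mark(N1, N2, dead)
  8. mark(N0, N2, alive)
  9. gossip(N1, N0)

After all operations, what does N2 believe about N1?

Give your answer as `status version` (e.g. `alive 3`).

Op 1: N2 marks N2=alive -> (alive,v1)
Op 2: N2 marks N1=alive -> (alive,v1)
Op 3: N1 marks N2=alive -> (alive,v1)
Op 4: gossip N1<->N0 -> N1.N0=(alive,v0) N1.N1=(alive,v0) N1.N2=(alive,v1) | N0.N0=(alive,v0) N0.N1=(alive,v0) N0.N2=(alive,v1)
Op 5: N2 marks N2=alive -> (alive,v2)
Op 6: gossip N1<->N0 -> N1.N0=(alive,v0) N1.N1=(alive,v0) N1.N2=(alive,v1) | N0.N0=(alive,v0) N0.N1=(alive,v0) N0.N2=(alive,v1)
Op 7: N1 marks N2=dead -> (dead,v2)
Op 8: N0 marks N2=alive -> (alive,v2)
Op 9: gossip N1<->N0 -> N1.N0=(alive,v0) N1.N1=(alive,v0) N1.N2=(dead,v2) | N0.N0=(alive,v0) N0.N1=(alive,v0) N0.N2=(alive,v2)

Answer: alive 1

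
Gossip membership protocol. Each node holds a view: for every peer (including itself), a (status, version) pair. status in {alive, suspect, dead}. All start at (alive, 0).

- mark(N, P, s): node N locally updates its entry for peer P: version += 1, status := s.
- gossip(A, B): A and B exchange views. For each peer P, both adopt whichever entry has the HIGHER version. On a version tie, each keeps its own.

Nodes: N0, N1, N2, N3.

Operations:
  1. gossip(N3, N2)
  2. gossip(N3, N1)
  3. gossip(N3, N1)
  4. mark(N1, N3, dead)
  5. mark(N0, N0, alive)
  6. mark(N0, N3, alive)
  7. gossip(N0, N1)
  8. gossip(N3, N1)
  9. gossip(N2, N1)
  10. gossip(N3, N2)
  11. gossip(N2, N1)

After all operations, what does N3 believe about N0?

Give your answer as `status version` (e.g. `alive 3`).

Answer: alive 1

Derivation:
Op 1: gossip N3<->N2 -> N3.N0=(alive,v0) N3.N1=(alive,v0) N3.N2=(alive,v0) N3.N3=(alive,v0) | N2.N0=(alive,v0) N2.N1=(alive,v0) N2.N2=(alive,v0) N2.N3=(alive,v0)
Op 2: gossip N3<->N1 -> N3.N0=(alive,v0) N3.N1=(alive,v0) N3.N2=(alive,v0) N3.N3=(alive,v0) | N1.N0=(alive,v0) N1.N1=(alive,v0) N1.N2=(alive,v0) N1.N3=(alive,v0)
Op 3: gossip N3<->N1 -> N3.N0=(alive,v0) N3.N1=(alive,v0) N3.N2=(alive,v0) N3.N3=(alive,v0) | N1.N0=(alive,v0) N1.N1=(alive,v0) N1.N2=(alive,v0) N1.N3=(alive,v0)
Op 4: N1 marks N3=dead -> (dead,v1)
Op 5: N0 marks N0=alive -> (alive,v1)
Op 6: N0 marks N3=alive -> (alive,v1)
Op 7: gossip N0<->N1 -> N0.N0=(alive,v1) N0.N1=(alive,v0) N0.N2=(alive,v0) N0.N3=(alive,v1) | N1.N0=(alive,v1) N1.N1=(alive,v0) N1.N2=(alive,v0) N1.N3=(dead,v1)
Op 8: gossip N3<->N1 -> N3.N0=(alive,v1) N3.N1=(alive,v0) N3.N2=(alive,v0) N3.N3=(dead,v1) | N1.N0=(alive,v1) N1.N1=(alive,v0) N1.N2=(alive,v0) N1.N3=(dead,v1)
Op 9: gossip N2<->N1 -> N2.N0=(alive,v1) N2.N1=(alive,v0) N2.N2=(alive,v0) N2.N3=(dead,v1) | N1.N0=(alive,v1) N1.N1=(alive,v0) N1.N2=(alive,v0) N1.N3=(dead,v1)
Op 10: gossip N3<->N2 -> N3.N0=(alive,v1) N3.N1=(alive,v0) N3.N2=(alive,v0) N3.N3=(dead,v1) | N2.N0=(alive,v1) N2.N1=(alive,v0) N2.N2=(alive,v0) N2.N3=(dead,v1)
Op 11: gossip N2<->N1 -> N2.N0=(alive,v1) N2.N1=(alive,v0) N2.N2=(alive,v0) N2.N3=(dead,v1) | N1.N0=(alive,v1) N1.N1=(alive,v0) N1.N2=(alive,v0) N1.N3=(dead,v1)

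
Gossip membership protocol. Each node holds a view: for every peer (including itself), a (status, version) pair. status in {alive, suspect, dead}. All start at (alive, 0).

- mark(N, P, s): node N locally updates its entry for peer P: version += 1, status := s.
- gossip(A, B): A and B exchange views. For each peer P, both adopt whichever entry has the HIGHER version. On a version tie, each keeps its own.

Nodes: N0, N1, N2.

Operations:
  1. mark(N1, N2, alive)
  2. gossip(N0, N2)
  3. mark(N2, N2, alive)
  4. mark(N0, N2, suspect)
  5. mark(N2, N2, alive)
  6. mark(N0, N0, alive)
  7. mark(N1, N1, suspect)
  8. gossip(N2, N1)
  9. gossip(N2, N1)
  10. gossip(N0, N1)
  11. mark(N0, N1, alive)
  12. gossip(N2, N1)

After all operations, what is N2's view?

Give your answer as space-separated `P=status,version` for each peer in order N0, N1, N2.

Answer: N0=alive,1 N1=suspect,1 N2=alive,2

Derivation:
Op 1: N1 marks N2=alive -> (alive,v1)
Op 2: gossip N0<->N2 -> N0.N0=(alive,v0) N0.N1=(alive,v0) N0.N2=(alive,v0) | N2.N0=(alive,v0) N2.N1=(alive,v0) N2.N2=(alive,v0)
Op 3: N2 marks N2=alive -> (alive,v1)
Op 4: N0 marks N2=suspect -> (suspect,v1)
Op 5: N2 marks N2=alive -> (alive,v2)
Op 6: N0 marks N0=alive -> (alive,v1)
Op 7: N1 marks N1=suspect -> (suspect,v1)
Op 8: gossip N2<->N1 -> N2.N0=(alive,v0) N2.N1=(suspect,v1) N2.N2=(alive,v2) | N1.N0=(alive,v0) N1.N1=(suspect,v1) N1.N2=(alive,v2)
Op 9: gossip N2<->N1 -> N2.N0=(alive,v0) N2.N1=(suspect,v1) N2.N2=(alive,v2) | N1.N0=(alive,v0) N1.N1=(suspect,v1) N1.N2=(alive,v2)
Op 10: gossip N0<->N1 -> N0.N0=(alive,v1) N0.N1=(suspect,v1) N0.N2=(alive,v2) | N1.N0=(alive,v1) N1.N1=(suspect,v1) N1.N2=(alive,v2)
Op 11: N0 marks N1=alive -> (alive,v2)
Op 12: gossip N2<->N1 -> N2.N0=(alive,v1) N2.N1=(suspect,v1) N2.N2=(alive,v2) | N1.N0=(alive,v1) N1.N1=(suspect,v1) N1.N2=(alive,v2)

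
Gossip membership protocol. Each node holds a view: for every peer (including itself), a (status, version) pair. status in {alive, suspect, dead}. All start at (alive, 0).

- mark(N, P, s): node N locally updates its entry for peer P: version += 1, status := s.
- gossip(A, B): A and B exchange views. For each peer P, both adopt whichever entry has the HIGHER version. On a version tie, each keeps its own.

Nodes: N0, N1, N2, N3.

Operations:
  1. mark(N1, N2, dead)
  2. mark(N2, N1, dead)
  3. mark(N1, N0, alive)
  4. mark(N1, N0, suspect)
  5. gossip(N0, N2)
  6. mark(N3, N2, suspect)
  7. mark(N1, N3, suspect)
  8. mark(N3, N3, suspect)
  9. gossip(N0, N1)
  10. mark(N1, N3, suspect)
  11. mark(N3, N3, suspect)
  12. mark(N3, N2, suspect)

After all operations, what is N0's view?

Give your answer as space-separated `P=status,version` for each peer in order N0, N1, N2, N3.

Answer: N0=suspect,2 N1=dead,1 N2=dead,1 N3=suspect,1

Derivation:
Op 1: N1 marks N2=dead -> (dead,v1)
Op 2: N2 marks N1=dead -> (dead,v1)
Op 3: N1 marks N0=alive -> (alive,v1)
Op 4: N1 marks N0=suspect -> (suspect,v2)
Op 5: gossip N0<->N2 -> N0.N0=(alive,v0) N0.N1=(dead,v1) N0.N2=(alive,v0) N0.N3=(alive,v0) | N2.N0=(alive,v0) N2.N1=(dead,v1) N2.N2=(alive,v0) N2.N3=(alive,v0)
Op 6: N3 marks N2=suspect -> (suspect,v1)
Op 7: N1 marks N3=suspect -> (suspect,v1)
Op 8: N3 marks N3=suspect -> (suspect,v1)
Op 9: gossip N0<->N1 -> N0.N0=(suspect,v2) N0.N1=(dead,v1) N0.N2=(dead,v1) N0.N3=(suspect,v1) | N1.N0=(suspect,v2) N1.N1=(dead,v1) N1.N2=(dead,v1) N1.N3=(suspect,v1)
Op 10: N1 marks N3=suspect -> (suspect,v2)
Op 11: N3 marks N3=suspect -> (suspect,v2)
Op 12: N3 marks N2=suspect -> (suspect,v2)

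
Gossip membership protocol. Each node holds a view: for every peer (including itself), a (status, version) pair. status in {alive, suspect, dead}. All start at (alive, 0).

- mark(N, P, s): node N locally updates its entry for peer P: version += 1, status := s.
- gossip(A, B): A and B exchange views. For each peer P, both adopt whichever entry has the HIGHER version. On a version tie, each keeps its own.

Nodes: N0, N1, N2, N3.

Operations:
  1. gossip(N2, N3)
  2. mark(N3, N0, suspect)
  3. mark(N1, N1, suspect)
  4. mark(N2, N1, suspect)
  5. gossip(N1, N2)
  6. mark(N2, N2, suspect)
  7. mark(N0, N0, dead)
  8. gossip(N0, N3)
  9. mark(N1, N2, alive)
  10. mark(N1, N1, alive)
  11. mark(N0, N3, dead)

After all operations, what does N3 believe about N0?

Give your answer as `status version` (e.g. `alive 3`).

Op 1: gossip N2<->N3 -> N2.N0=(alive,v0) N2.N1=(alive,v0) N2.N2=(alive,v0) N2.N3=(alive,v0) | N3.N0=(alive,v0) N3.N1=(alive,v0) N3.N2=(alive,v0) N3.N3=(alive,v0)
Op 2: N3 marks N0=suspect -> (suspect,v1)
Op 3: N1 marks N1=suspect -> (suspect,v1)
Op 4: N2 marks N1=suspect -> (suspect,v1)
Op 5: gossip N1<->N2 -> N1.N0=(alive,v0) N1.N1=(suspect,v1) N1.N2=(alive,v0) N1.N3=(alive,v0) | N2.N0=(alive,v0) N2.N1=(suspect,v1) N2.N2=(alive,v0) N2.N3=(alive,v0)
Op 6: N2 marks N2=suspect -> (suspect,v1)
Op 7: N0 marks N0=dead -> (dead,v1)
Op 8: gossip N0<->N3 -> N0.N0=(dead,v1) N0.N1=(alive,v0) N0.N2=(alive,v0) N0.N3=(alive,v0) | N3.N0=(suspect,v1) N3.N1=(alive,v0) N3.N2=(alive,v0) N3.N3=(alive,v0)
Op 9: N1 marks N2=alive -> (alive,v1)
Op 10: N1 marks N1=alive -> (alive,v2)
Op 11: N0 marks N3=dead -> (dead,v1)

Answer: suspect 1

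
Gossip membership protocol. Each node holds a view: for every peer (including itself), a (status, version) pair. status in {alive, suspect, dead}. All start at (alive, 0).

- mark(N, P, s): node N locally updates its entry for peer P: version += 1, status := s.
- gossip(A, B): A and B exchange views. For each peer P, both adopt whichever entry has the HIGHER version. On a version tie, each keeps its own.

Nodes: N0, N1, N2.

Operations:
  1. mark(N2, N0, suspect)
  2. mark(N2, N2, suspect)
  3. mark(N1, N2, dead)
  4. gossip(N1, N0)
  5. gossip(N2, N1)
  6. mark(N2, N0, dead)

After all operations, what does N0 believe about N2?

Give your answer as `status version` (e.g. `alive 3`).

Answer: dead 1

Derivation:
Op 1: N2 marks N0=suspect -> (suspect,v1)
Op 2: N2 marks N2=suspect -> (suspect,v1)
Op 3: N1 marks N2=dead -> (dead,v1)
Op 4: gossip N1<->N0 -> N1.N0=(alive,v0) N1.N1=(alive,v0) N1.N2=(dead,v1) | N0.N0=(alive,v0) N0.N1=(alive,v0) N0.N2=(dead,v1)
Op 5: gossip N2<->N1 -> N2.N0=(suspect,v1) N2.N1=(alive,v0) N2.N2=(suspect,v1) | N1.N0=(suspect,v1) N1.N1=(alive,v0) N1.N2=(dead,v1)
Op 6: N2 marks N0=dead -> (dead,v2)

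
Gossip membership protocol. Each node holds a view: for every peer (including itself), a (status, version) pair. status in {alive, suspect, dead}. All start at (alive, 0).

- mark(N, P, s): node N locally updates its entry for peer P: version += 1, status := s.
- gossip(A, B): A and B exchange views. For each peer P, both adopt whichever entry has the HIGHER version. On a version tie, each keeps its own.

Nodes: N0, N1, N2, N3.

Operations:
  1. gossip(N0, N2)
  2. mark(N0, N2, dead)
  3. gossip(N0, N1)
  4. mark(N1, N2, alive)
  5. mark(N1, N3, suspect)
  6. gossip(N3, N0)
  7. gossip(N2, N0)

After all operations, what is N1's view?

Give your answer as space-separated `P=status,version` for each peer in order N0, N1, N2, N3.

Op 1: gossip N0<->N2 -> N0.N0=(alive,v0) N0.N1=(alive,v0) N0.N2=(alive,v0) N0.N3=(alive,v0) | N2.N0=(alive,v0) N2.N1=(alive,v0) N2.N2=(alive,v0) N2.N3=(alive,v0)
Op 2: N0 marks N2=dead -> (dead,v1)
Op 3: gossip N0<->N1 -> N0.N0=(alive,v0) N0.N1=(alive,v0) N0.N2=(dead,v1) N0.N3=(alive,v0) | N1.N0=(alive,v0) N1.N1=(alive,v0) N1.N2=(dead,v1) N1.N3=(alive,v0)
Op 4: N1 marks N2=alive -> (alive,v2)
Op 5: N1 marks N3=suspect -> (suspect,v1)
Op 6: gossip N3<->N0 -> N3.N0=(alive,v0) N3.N1=(alive,v0) N3.N2=(dead,v1) N3.N3=(alive,v0) | N0.N0=(alive,v0) N0.N1=(alive,v0) N0.N2=(dead,v1) N0.N3=(alive,v0)
Op 7: gossip N2<->N0 -> N2.N0=(alive,v0) N2.N1=(alive,v0) N2.N2=(dead,v1) N2.N3=(alive,v0) | N0.N0=(alive,v0) N0.N1=(alive,v0) N0.N2=(dead,v1) N0.N3=(alive,v0)

Answer: N0=alive,0 N1=alive,0 N2=alive,2 N3=suspect,1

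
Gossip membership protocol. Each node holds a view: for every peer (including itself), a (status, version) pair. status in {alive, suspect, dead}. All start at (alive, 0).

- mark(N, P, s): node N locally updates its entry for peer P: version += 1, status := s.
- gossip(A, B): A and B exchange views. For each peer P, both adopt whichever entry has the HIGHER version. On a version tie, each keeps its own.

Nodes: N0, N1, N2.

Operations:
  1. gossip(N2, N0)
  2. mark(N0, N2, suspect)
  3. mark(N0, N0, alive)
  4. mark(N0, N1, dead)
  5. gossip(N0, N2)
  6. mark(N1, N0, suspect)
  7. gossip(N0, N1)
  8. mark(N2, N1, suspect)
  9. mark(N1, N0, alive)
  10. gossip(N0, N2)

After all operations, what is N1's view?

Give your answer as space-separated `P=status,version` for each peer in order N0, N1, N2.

Op 1: gossip N2<->N0 -> N2.N0=(alive,v0) N2.N1=(alive,v0) N2.N2=(alive,v0) | N0.N0=(alive,v0) N0.N1=(alive,v0) N0.N2=(alive,v0)
Op 2: N0 marks N2=suspect -> (suspect,v1)
Op 3: N0 marks N0=alive -> (alive,v1)
Op 4: N0 marks N1=dead -> (dead,v1)
Op 5: gossip N0<->N2 -> N0.N0=(alive,v1) N0.N1=(dead,v1) N0.N2=(suspect,v1) | N2.N0=(alive,v1) N2.N1=(dead,v1) N2.N2=(suspect,v1)
Op 6: N1 marks N0=suspect -> (suspect,v1)
Op 7: gossip N0<->N1 -> N0.N0=(alive,v1) N0.N1=(dead,v1) N0.N2=(suspect,v1) | N1.N0=(suspect,v1) N1.N1=(dead,v1) N1.N2=(suspect,v1)
Op 8: N2 marks N1=suspect -> (suspect,v2)
Op 9: N1 marks N0=alive -> (alive,v2)
Op 10: gossip N0<->N2 -> N0.N0=(alive,v1) N0.N1=(suspect,v2) N0.N2=(suspect,v1) | N2.N0=(alive,v1) N2.N1=(suspect,v2) N2.N2=(suspect,v1)

Answer: N0=alive,2 N1=dead,1 N2=suspect,1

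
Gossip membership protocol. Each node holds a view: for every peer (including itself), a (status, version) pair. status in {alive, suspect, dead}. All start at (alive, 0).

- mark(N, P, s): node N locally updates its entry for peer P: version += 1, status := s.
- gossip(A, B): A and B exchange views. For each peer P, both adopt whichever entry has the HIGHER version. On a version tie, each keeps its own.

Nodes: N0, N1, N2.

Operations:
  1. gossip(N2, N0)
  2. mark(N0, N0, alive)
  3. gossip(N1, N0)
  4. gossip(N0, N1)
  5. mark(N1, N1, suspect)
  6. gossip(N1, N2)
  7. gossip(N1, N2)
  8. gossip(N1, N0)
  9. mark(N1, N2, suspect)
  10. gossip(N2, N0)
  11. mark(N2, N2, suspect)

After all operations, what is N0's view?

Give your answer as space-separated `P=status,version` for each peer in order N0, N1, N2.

Op 1: gossip N2<->N0 -> N2.N0=(alive,v0) N2.N1=(alive,v0) N2.N2=(alive,v0) | N0.N0=(alive,v0) N0.N1=(alive,v0) N0.N2=(alive,v0)
Op 2: N0 marks N0=alive -> (alive,v1)
Op 3: gossip N1<->N0 -> N1.N0=(alive,v1) N1.N1=(alive,v0) N1.N2=(alive,v0) | N0.N0=(alive,v1) N0.N1=(alive,v0) N0.N2=(alive,v0)
Op 4: gossip N0<->N1 -> N0.N0=(alive,v1) N0.N1=(alive,v0) N0.N2=(alive,v0) | N1.N0=(alive,v1) N1.N1=(alive,v0) N1.N2=(alive,v0)
Op 5: N1 marks N1=suspect -> (suspect,v1)
Op 6: gossip N1<->N2 -> N1.N0=(alive,v1) N1.N1=(suspect,v1) N1.N2=(alive,v0) | N2.N0=(alive,v1) N2.N1=(suspect,v1) N2.N2=(alive,v0)
Op 7: gossip N1<->N2 -> N1.N0=(alive,v1) N1.N1=(suspect,v1) N1.N2=(alive,v0) | N2.N0=(alive,v1) N2.N1=(suspect,v1) N2.N2=(alive,v0)
Op 8: gossip N1<->N0 -> N1.N0=(alive,v1) N1.N1=(suspect,v1) N1.N2=(alive,v0) | N0.N0=(alive,v1) N0.N1=(suspect,v1) N0.N2=(alive,v0)
Op 9: N1 marks N2=suspect -> (suspect,v1)
Op 10: gossip N2<->N0 -> N2.N0=(alive,v1) N2.N1=(suspect,v1) N2.N2=(alive,v0) | N0.N0=(alive,v1) N0.N1=(suspect,v1) N0.N2=(alive,v0)
Op 11: N2 marks N2=suspect -> (suspect,v1)

Answer: N0=alive,1 N1=suspect,1 N2=alive,0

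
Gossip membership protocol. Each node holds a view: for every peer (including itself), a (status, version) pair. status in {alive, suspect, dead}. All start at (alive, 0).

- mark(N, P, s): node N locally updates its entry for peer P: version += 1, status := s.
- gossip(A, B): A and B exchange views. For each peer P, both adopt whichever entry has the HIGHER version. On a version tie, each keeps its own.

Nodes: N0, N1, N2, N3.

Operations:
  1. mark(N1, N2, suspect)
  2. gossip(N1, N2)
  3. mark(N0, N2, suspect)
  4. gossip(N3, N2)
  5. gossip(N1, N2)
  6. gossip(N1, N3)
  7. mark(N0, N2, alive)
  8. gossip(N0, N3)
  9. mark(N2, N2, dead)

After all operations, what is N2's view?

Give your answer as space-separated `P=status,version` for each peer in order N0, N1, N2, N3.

Op 1: N1 marks N2=suspect -> (suspect,v1)
Op 2: gossip N1<->N2 -> N1.N0=(alive,v0) N1.N1=(alive,v0) N1.N2=(suspect,v1) N1.N3=(alive,v0) | N2.N0=(alive,v0) N2.N1=(alive,v0) N2.N2=(suspect,v1) N2.N3=(alive,v0)
Op 3: N0 marks N2=suspect -> (suspect,v1)
Op 4: gossip N3<->N2 -> N3.N0=(alive,v0) N3.N1=(alive,v0) N3.N2=(suspect,v1) N3.N3=(alive,v0) | N2.N0=(alive,v0) N2.N1=(alive,v0) N2.N2=(suspect,v1) N2.N3=(alive,v0)
Op 5: gossip N1<->N2 -> N1.N0=(alive,v0) N1.N1=(alive,v0) N1.N2=(suspect,v1) N1.N3=(alive,v0) | N2.N0=(alive,v0) N2.N1=(alive,v0) N2.N2=(suspect,v1) N2.N3=(alive,v0)
Op 6: gossip N1<->N3 -> N1.N0=(alive,v0) N1.N1=(alive,v0) N1.N2=(suspect,v1) N1.N3=(alive,v0) | N3.N0=(alive,v0) N3.N1=(alive,v0) N3.N2=(suspect,v1) N3.N3=(alive,v0)
Op 7: N0 marks N2=alive -> (alive,v2)
Op 8: gossip N0<->N3 -> N0.N0=(alive,v0) N0.N1=(alive,v0) N0.N2=(alive,v2) N0.N3=(alive,v0) | N3.N0=(alive,v0) N3.N1=(alive,v0) N3.N2=(alive,v2) N3.N3=(alive,v0)
Op 9: N2 marks N2=dead -> (dead,v2)

Answer: N0=alive,0 N1=alive,0 N2=dead,2 N3=alive,0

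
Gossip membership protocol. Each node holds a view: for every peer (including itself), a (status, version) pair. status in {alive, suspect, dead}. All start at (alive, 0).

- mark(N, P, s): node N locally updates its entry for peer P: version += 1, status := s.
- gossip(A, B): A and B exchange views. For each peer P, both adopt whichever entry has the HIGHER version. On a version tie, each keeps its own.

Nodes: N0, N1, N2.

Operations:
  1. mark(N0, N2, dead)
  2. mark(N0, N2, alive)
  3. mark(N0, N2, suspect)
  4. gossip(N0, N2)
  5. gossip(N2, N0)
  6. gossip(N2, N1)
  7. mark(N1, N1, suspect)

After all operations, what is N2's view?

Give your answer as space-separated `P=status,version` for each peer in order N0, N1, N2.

Answer: N0=alive,0 N1=alive,0 N2=suspect,3

Derivation:
Op 1: N0 marks N2=dead -> (dead,v1)
Op 2: N0 marks N2=alive -> (alive,v2)
Op 3: N0 marks N2=suspect -> (suspect,v3)
Op 4: gossip N0<->N2 -> N0.N0=(alive,v0) N0.N1=(alive,v0) N0.N2=(suspect,v3) | N2.N0=(alive,v0) N2.N1=(alive,v0) N2.N2=(suspect,v3)
Op 5: gossip N2<->N0 -> N2.N0=(alive,v0) N2.N1=(alive,v0) N2.N2=(suspect,v3) | N0.N0=(alive,v0) N0.N1=(alive,v0) N0.N2=(suspect,v3)
Op 6: gossip N2<->N1 -> N2.N0=(alive,v0) N2.N1=(alive,v0) N2.N2=(suspect,v3) | N1.N0=(alive,v0) N1.N1=(alive,v0) N1.N2=(suspect,v3)
Op 7: N1 marks N1=suspect -> (suspect,v1)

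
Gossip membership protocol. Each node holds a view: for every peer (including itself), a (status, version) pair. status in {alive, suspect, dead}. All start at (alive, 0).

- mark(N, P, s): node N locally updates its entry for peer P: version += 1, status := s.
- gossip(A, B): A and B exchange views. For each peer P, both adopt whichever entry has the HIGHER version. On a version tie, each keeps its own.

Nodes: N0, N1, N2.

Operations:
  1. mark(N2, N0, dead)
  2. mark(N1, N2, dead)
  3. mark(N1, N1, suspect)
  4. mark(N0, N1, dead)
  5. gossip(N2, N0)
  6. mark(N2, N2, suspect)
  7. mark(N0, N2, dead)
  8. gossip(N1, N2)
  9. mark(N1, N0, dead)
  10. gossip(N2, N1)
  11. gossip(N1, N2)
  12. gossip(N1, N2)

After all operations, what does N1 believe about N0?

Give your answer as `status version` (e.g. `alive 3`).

Op 1: N2 marks N0=dead -> (dead,v1)
Op 2: N1 marks N2=dead -> (dead,v1)
Op 3: N1 marks N1=suspect -> (suspect,v1)
Op 4: N0 marks N1=dead -> (dead,v1)
Op 5: gossip N2<->N0 -> N2.N0=(dead,v1) N2.N1=(dead,v1) N2.N2=(alive,v0) | N0.N0=(dead,v1) N0.N1=(dead,v1) N0.N2=(alive,v0)
Op 6: N2 marks N2=suspect -> (suspect,v1)
Op 7: N0 marks N2=dead -> (dead,v1)
Op 8: gossip N1<->N2 -> N1.N0=(dead,v1) N1.N1=(suspect,v1) N1.N2=(dead,v1) | N2.N0=(dead,v1) N2.N1=(dead,v1) N2.N2=(suspect,v1)
Op 9: N1 marks N0=dead -> (dead,v2)
Op 10: gossip N2<->N1 -> N2.N0=(dead,v2) N2.N1=(dead,v1) N2.N2=(suspect,v1) | N1.N0=(dead,v2) N1.N1=(suspect,v1) N1.N2=(dead,v1)
Op 11: gossip N1<->N2 -> N1.N0=(dead,v2) N1.N1=(suspect,v1) N1.N2=(dead,v1) | N2.N0=(dead,v2) N2.N1=(dead,v1) N2.N2=(suspect,v1)
Op 12: gossip N1<->N2 -> N1.N0=(dead,v2) N1.N1=(suspect,v1) N1.N2=(dead,v1) | N2.N0=(dead,v2) N2.N1=(dead,v1) N2.N2=(suspect,v1)

Answer: dead 2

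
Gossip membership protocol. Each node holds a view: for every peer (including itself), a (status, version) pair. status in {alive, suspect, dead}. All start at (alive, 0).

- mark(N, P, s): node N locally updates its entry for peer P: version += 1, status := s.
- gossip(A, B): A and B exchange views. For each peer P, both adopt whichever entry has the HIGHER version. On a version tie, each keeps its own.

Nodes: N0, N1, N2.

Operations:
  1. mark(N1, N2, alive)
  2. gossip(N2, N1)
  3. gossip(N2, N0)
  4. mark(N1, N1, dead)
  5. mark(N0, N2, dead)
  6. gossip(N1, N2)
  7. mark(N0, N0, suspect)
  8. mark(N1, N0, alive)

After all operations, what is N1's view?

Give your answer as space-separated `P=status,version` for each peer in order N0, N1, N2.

Answer: N0=alive,1 N1=dead,1 N2=alive,1

Derivation:
Op 1: N1 marks N2=alive -> (alive,v1)
Op 2: gossip N2<->N1 -> N2.N0=(alive,v0) N2.N1=(alive,v0) N2.N2=(alive,v1) | N1.N0=(alive,v0) N1.N1=(alive,v0) N1.N2=(alive,v1)
Op 3: gossip N2<->N0 -> N2.N0=(alive,v0) N2.N1=(alive,v0) N2.N2=(alive,v1) | N0.N0=(alive,v0) N0.N1=(alive,v0) N0.N2=(alive,v1)
Op 4: N1 marks N1=dead -> (dead,v1)
Op 5: N0 marks N2=dead -> (dead,v2)
Op 6: gossip N1<->N2 -> N1.N0=(alive,v0) N1.N1=(dead,v1) N1.N2=(alive,v1) | N2.N0=(alive,v0) N2.N1=(dead,v1) N2.N2=(alive,v1)
Op 7: N0 marks N0=suspect -> (suspect,v1)
Op 8: N1 marks N0=alive -> (alive,v1)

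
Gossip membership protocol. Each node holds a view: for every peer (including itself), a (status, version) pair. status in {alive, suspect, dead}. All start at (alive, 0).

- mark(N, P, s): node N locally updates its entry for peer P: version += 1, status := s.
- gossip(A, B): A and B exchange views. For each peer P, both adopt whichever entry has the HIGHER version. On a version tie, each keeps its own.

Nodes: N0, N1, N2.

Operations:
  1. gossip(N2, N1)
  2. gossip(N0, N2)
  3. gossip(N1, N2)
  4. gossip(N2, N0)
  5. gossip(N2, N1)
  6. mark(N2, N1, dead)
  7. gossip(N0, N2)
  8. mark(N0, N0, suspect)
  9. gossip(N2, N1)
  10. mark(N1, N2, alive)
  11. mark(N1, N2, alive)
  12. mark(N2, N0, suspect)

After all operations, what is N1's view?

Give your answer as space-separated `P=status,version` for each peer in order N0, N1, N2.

Answer: N0=alive,0 N1=dead,1 N2=alive,2

Derivation:
Op 1: gossip N2<->N1 -> N2.N0=(alive,v0) N2.N1=(alive,v0) N2.N2=(alive,v0) | N1.N0=(alive,v0) N1.N1=(alive,v0) N1.N2=(alive,v0)
Op 2: gossip N0<->N2 -> N0.N0=(alive,v0) N0.N1=(alive,v0) N0.N2=(alive,v0) | N2.N0=(alive,v0) N2.N1=(alive,v0) N2.N2=(alive,v0)
Op 3: gossip N1<->N2 -> N1.N0=(alive,v0) N1.N1=(alive,v0) N1.N2=(alive,v0) | N2.N0=(alive,v0) N2.N1=(alive,v0) N2.N2=(alive,v0)
Op 4: gossip N2<->N0 -> N2.N0=(alive,v0) N2.N1=(alive,v0) N2.N2=(alive,v0) | N0.N0=(alive,v0) N0.N1=(alive,v0) N0.N2=(alive,v0)
Op 5: gossip N2<->N1 -> N2.N0=(alive,v0) N2.N1=(alive,v0) N2.N2=(alive,v0) | N1.N0=(alive,v0) N1.N1=(alive,v0) N1.N2=(alive,v0)
Op 6: N2 marks N1=dead -> (dead,v1)
Op 7: gossip N0<->N2 -> N0.N0=(alive,v0) N0.N1=(dead,v1) N0.N2=(alive,v0) | N2.N0=(alive,v0) N2.N1=(dead,v1) N2.N2=(alive,v0)
Op 8: N0 marks N0=suspect -> (suspect,v1)
Op 9: gossip N2<->N1 -> N2.N0=(alive,v0) N2.N1=(dead,v1) N2.N2=(alive,v0) | N1.N0=(alive,v0) N1.N1=(dead,v1) N1.N2=(alive,v0)
Op 10: N1 marks N2=alive -> (alive,v1)
Op 11: N1 marks N2=alive -> (alive,v2)
Op 12: N2 marks N0=suspect -> (suspect,v1)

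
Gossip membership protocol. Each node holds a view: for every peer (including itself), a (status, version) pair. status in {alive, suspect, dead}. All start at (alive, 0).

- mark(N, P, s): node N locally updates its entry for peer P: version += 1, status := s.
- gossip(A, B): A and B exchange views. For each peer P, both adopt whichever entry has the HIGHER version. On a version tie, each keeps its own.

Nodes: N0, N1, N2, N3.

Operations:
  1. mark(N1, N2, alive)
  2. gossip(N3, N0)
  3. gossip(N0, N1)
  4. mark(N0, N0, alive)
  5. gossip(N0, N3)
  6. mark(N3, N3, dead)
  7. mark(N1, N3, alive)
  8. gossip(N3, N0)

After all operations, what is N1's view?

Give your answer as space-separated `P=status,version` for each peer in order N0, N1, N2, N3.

Op 1: N1 marks N2=alive -> (alive,v1)
Op 2: gossip N3<->N0 -> N3.N0=(alive,v0) N3.N1=(alive,v0) N3.N2=(alive,v0) N3.N3=(alive,v0) | N0.N0=(alive,v0) N0.N1=(alive,v0) N0.N2=(alive,v0) N0.N3=(alive,v0)
Op 3: gossip N0<->N1 -> N0.N0=(alive,v0) N0.N1=(alive,v0) N0.N2=(alive,v1) N0.N3=(alive,v0) | N1.N0=(alive,v0) N1.N1=(alive,v0) N1.N2=(alive,v1) N1.N3=(alive,v0)
Op 4: N0 marks N0=alive -> (alive,v1)
Op 5: gossip N0<->N3 -> N0.N0=(alive,v1) N0.N1=(alive,v0) N0.N2=(alive,v1) N0.N3=(alive,v0) | N3.N0=(alive,v1) N3.N1=(alive,v0) N3.N2=(alive,v1) N3.N3=(alive,v0)
Op 6: N3 marks N3=dead -> (dead,v1)
Op 7: N1 marks N3=alive -> (alive,v1)
Op 8: gossip N3<->N0 -> N3.N0=(alive,v1) N3.N1=(alive,v0) N3.N2=(alive,v1) N3.N3=(dead,v1) | N0.N0=(alive,v1) N0.N1=(alive,v0) N0.N2=(alive,v1) N0.N3=(dead,v1)

Answer: N0=alive,0 N1=alive,0 N2=alive,1 N3=alive,1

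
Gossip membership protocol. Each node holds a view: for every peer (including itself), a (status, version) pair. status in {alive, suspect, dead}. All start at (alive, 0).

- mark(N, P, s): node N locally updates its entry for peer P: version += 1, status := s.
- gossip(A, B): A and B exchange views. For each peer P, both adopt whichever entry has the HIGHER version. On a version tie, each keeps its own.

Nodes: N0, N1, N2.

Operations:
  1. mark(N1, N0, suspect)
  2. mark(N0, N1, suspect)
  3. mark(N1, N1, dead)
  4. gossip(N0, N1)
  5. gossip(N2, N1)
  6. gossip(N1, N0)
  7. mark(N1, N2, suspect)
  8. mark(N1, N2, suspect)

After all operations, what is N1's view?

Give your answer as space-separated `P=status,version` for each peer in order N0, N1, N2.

Answer: N0=suspect,1 N1=dead,1 N2=suspect,2

Derivation:
Op 1: N1 marks N0=suspect -> (suspect,v1)
Op 2: N0 marks N1=suspect -> (suspect,v1)
Op 3: N1 marks N1=dead -> (dead,v1)
Op 4: gossip N0<->N1 -> N0.N0=(suspect,v1) N0.N1=(suspect,v1) N0.N2=(alive,v0) | N1.N0=(suspect,v1) N1.N1=(dead,v1) N1.N2=(alive,v0)
Op 5: gossip N2<->N1 -> N2.N0=(suspect,v1) N2.N1=(dead,v1) N2.N2=(alive,v0) | N1.N0=(suspect,v1) N1.N1=(dead,v1) N1.N2=(alive,v0)
Op 6: gossip N1<->N0 -> N1.N0=(suspect,v1) N1.N1=(dead,v1) N1.N2=(alive,v0) | N0.N0=(suspect,v1) N0.N1=(suspect,v1) N0.N2=(alive,v0)
Op 7: N1 marks N2=suspect -> (suspect,v1)
Op 8: N1 marks N2=suspect -> (suspect,v2)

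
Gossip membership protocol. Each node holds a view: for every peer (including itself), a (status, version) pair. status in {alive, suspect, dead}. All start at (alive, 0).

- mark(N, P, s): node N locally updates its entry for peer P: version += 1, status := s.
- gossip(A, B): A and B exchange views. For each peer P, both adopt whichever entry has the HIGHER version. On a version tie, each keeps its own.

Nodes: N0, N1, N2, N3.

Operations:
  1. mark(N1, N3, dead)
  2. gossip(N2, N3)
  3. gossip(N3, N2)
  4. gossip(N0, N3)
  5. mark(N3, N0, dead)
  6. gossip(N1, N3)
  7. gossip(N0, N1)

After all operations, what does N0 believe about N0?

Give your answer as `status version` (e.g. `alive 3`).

Op 1: N1 marks N3=dead -> (dead,v1)
Op 2: gossip N2<->N3 -> N2.N0=(alive,v0) N2.N1=(alive,v0) N2.N2=(alive,v0) N2.N3=(alive,v0) | N3.N0=(alive,v0) N3.N1=(alive,v0) N3.N2=(alive,v0) N3.N3=(alive,v0)
Op 3: gossip N3<->N2 -> N3.N0=(alive,v0) N3.N1=(alive,v0) N3.N2=(alive,v0) N3.N3=(alive,v0) | N2.N0=(alive,v0) N2.N1=(alive,v0) N2.N2=(alive,v0) N2.N3=(alive,v0)
Op 4: gossip N0<->N3 -> N0.N0=(alive,v0) N0.N1=(alive,v0) N0.N2=(alive,v0) N0.N3=(alive,v0) | N3.N0=(alive,v0) N3.N1=(alive,v0) N3.N2=(alive,v0) N3.N3=(alive,v0)
Op 5: N3 marks N0=dead -> (dead,v1)
Op 6: gossip N1<->N3 -> N1.N0=(dead,v1) N1.N1=(alive,v0) N1.N2=(alive,v0) N1.N3=(dead,v1) | N3.N0=(dead,v1) N3.N1=(alive,v0) N3.N2=(alive,v0) N3.N3=(dead,v1)
Op 7: gossip N0<->N1 -> N0.N0=(dead,v1) N0.N1=(alive,v0) N0.N2=(alive,v0) N0.N3=(dead,v1) | N1.N0=(dead,v1) N1.N1=(alive,v0) N1.N2=(alive,v0) N1.N3=(dead,v1)

Answer: dead 1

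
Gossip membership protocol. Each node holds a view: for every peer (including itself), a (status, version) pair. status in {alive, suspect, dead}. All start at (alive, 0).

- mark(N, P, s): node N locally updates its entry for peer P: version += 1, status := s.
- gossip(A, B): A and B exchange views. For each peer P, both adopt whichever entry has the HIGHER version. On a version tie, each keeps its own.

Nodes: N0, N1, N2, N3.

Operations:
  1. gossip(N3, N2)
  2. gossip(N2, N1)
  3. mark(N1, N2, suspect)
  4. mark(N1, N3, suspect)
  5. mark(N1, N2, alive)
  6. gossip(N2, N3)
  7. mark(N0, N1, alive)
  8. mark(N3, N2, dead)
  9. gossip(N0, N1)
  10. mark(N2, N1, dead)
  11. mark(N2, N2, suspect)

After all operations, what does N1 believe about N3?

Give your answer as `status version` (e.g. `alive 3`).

Op 1: gossip N3<->N2 -> N3.N0=(alive,v0) N3.N1=(alive,v0) N3.N2=(alive,v0) N3.N3=(alive,v0) | N2.N0=(alive,v0) N2.N1=(alive,v0) N2.N2=(alive,v0) N2.N3=(alive,v0)
Op 2: gossip N2<->N1 -> N2.N0=(alive,v0) N2.N1=(alive,v0) N2.N2=(alive,v0) N2.N3=(alive,v0) | N1.N0=(alive,v0) N1.N1=(alive,v0) N1.N2=(alive,v0) N1.N3=(alive,v0)
Op 3: N1 marks N2=suspect -> (suspect,v1)
Op 4: N1 marks N3=suspect -> (suspect,v1)
Op 5: N1 marks N2=alive -> (alive,v2)
Op 6: gossip N2<->N3 -> N2.N0=(alive,v0) N2.N1=(alive,v0) N2.N2=(alive,v0) N2.N3=(alive,v0) | N3.N0=(alive,v0) N3.N1=(alive,v0) N3.N2=(alive,v0) N3.N3=(alive,v0)
Op 7: N0 marks N1=alive -> (alive,v1)
Op 8: N3 marks N2=dead -> (dead,v1)
Op 9: gossip N0<->N1 -> N0.N0=(alive,v0) N0.N1=(alive,v1) N0.N2=(alive,v2) N0.N3=(suspect,v1) | N1.N0=(alive,v0) N1.N1=(alive,v1) N1.N2=(alive,v2) N1.N3=(suspect,v1)
Op 10: N2 marks N1=dead -> (dead,v1)
Op 11: N2 marks N2=suspect -> (suspect,v1)

Answer: suspect 1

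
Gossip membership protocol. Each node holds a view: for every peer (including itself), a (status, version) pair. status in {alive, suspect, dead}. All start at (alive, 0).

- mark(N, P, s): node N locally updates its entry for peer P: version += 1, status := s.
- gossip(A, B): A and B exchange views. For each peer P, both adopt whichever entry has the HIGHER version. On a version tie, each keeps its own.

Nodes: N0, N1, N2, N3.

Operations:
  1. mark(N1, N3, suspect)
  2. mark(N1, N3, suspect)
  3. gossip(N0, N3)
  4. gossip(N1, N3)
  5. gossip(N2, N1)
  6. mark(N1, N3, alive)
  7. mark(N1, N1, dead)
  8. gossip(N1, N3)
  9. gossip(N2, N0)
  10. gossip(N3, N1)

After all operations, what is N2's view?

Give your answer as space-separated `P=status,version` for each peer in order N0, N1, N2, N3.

Op 1: N1 marks N3=suspect -> (suspect,v1)
Op 2: N1 marks N3=suspect -> (suspect,v2)
Op 3: gossip N0<->N3 -> N0.N0=(alive,v0) N0.N1=(alive,v0) N0.N2=(alive,v0) N0.N3=(alive,v0) | N3.N0=(alive,v0) N3.N1=(alive,v0) N3.N2=(alive,v0) N3.N3=(alive,v0)
Op 4: gossip N1<->N3 -> N1.N0=(alive,v0) N1.N1=(alive,v0) N1.N2=(alive,v0) N1.N3=(suspect,v2) | N3.N0=(alive,v0) N3.N1=(alive,v0) N3.N2=(alive,v0) N3.N3=(suspect,v2)
Op 5: gossip N2<->N1 -> N2.N0=(alive,v0) N2.N1=(alive,v0) N2.N2=(alive,v0) N2.N3=(suspect,v2) | N1.N0=(alive,v0) N1.N1=(alive,v0) N1.N2=(alive,v0) N1.N3=(suspect,v2)
Op 6: N1 marks N3=alive -> (alive,v3)
Op 7: N1 marks N1=dead -> (dead,v1)
Op 8: gossip N1<->N3 -> N1.N0=(alive,v0) N1.N1=(dead,v1) N1.N2=(alive,v0) N1.N3=(alive,v3) | N3.N0=(alive,v0) N3.N1=(dead,v1) N3.N2=(alive,v0) N3.N3=(alive,v3)
Op 9: gossip N2<->N0 -> N2.N0=(alive,v0) N2.N1=(alive,v0) N2.N2=(alive,v0) N2.N3=(suspect,v2) | N0.N0=(alive,v0) N0.N1=(alive,v0) N0.N2=(alive,v0) N0.N3=(suspect,v2)
Op 10: gossip N3<->N1 -> N3.N0=(alive,v0) N3.N1=(dead,v1) N3.N2=(alive,v0) N3.N3=(alive,v3) | N1.N0=(alive,v0) N1.N1=(dead,v1) N1.N2=(alive,v0) N1.N3=(alive,v3)

Answer: N0=alive,0 N1=alive,0 N2=alive,0 N3=suspect,2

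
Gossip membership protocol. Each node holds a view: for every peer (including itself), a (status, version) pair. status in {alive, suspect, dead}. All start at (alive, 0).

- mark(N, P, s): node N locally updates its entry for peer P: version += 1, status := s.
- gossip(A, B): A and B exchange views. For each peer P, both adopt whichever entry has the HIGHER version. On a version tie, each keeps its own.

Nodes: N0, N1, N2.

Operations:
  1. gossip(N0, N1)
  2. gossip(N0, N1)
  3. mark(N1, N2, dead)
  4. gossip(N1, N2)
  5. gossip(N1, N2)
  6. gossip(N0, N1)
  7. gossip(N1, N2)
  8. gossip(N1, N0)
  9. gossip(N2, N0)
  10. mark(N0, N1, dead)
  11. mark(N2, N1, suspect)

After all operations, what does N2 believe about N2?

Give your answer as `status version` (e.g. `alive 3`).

Answer: dead 1

Derivation:
Op 1: gossip N0<->N1 -> N0.N0=(alive,v0) N0.N1=(alive,v0) N0.N2=(alive,v0) | N1.N0=(alive,v0) N1.N1=(alive,v0) N1.N2=(alive,v0)
Op 2: gossip N0<->N1 -> N0.N0=(alive,v0) N0.N1=(alive,v0) N0.N2=(alive,v0) | N1.N0=(alive,v0) N1.N1=(alive,v0) N1.N2=(alive,v0)
Op 3: N1 marks N2=dead -> (dead,v1)
Op 4: gossip N1<->N2 -> N1.N0=(alive,v0) N1.N1=(alive,v0) N1.N2=(dead,v1) | N2.N0=(alive,v0) N2.N1=(alive,v0) N2.N2=(dead,v1)
Op 5: gossip N1<->N2 -> N1.N0=(alive,v0) N1.N1=(alive,v0) N1.N2=(dead,v1) | N2.N0=(alive,v0) N2.N1=(alive,v0) N2.N2=(dead,v1)
Op 6: gossip N0<->N1 -> N0.N0=(alive,v0) N0.N1=(alive,v0) N0.N2=(dead,v1) | N1.N0=(alive,v0) N1.N1=(alive,v0) N1.N2=(dead,v1)
Op 7: gossip N1<->N2 -> N1.N0=(alive,v0) N1.N1=(alive,v0) N1.N2=(dead,v1) | N2.N0=(alive,v0) N2.N1=(alive,v0) N2.N2=(dead,v1)
Op 8: gossip N1<->N0 -> N1.N0=(alive,v0) N1.N1=(alive,v0) N1.N2=(dead,v1) | N0.N0=(alive,v0) N0.N1=(alive,v0) N0.N2=(dead,v1)
Op 9: gossip N2<->N0 -> N2.N0=(alive,v0) N2.N1=(alive,v0) N2.N2=(dead,v1) | N0.N0=(alive,v0) N0.N1=(alive,v0) N0.N2=(dead,v1)
Op 10: N0 marks N1=dead -> (dead,v1)
Op 11: N2 marks N1=suspect -> (suspect,v1)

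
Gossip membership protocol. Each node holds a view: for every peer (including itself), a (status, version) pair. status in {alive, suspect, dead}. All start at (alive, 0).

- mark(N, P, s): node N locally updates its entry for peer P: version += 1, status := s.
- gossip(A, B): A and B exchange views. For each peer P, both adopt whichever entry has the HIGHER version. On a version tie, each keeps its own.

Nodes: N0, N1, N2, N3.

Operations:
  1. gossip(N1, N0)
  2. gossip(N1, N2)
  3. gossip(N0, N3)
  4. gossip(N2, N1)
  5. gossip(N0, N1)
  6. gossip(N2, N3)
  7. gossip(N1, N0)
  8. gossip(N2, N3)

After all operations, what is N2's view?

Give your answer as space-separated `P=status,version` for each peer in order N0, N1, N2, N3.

Op 1: gossip N1<->N0 -> N1.N0=(alive,v0) N1.N1=(alive,v0) N1.N2=(alive,v0) N1.N3=(alive,v0) | N0.N0=(alive,v0) N0.N1=(alive,v0) N0.N2=(alive,v0) N0.N3=(alive,v0)
Op 2: gossip N1<->N2 -> N1.N0=(alive,v0) N1.N1=(alive,v0) N1.N2=(alive,v0) N1.N3=(alive,v0) | N2.N0=(alive,v0) N2.N1=(alive,v0) N2.N2=(alive,v0) N2.N3=(alive,v0)
Op 3: gossip N0<->N3 -> N0.N0=(alive,v0) N0.N1=(alive,v0) N0.N2=(alive,v0) N0.N3=(alive,v0) | N3.N0=(alive,v0) N3.N1=(alive,v0) N3.N2=(alive,v0) N3.N3=(alive,v0)
Op 4: gossip N2<->N1 -> N2.N0=(alive,v0) N2.N1=(alive,v0) N2.N2=(alive,v0) N2.N3=(alive,v0) | N1.N0=(alive,v0) N1.N1=(alive,v0) N1.N2=(alive,v0) N1.N3=(alive,v0)
Op 5: gossip N0<->N1 -> N0.N0=(alive,v0) N0.N1=(alive,v0) N0.N2=(alive,v0) N0.N3=(alive,v0) | N1.N0=(alive,v0) N1.N1=(alive,v0) N1.N2=(alive,v0) N1.N3=(alive,v0)
Op 6: gossip N2<->N3 -> N2.N0=(alive,v0) N2.N1=(alive,v0) N2.N2=(alive,v0) N2.N3=(alive,v0) | N3.N0=(alive,v0) N3.N1=(alive,v0) N3.N2=(alive,v0) N3.N3=(alive,v0)
Op 7: gossip N1<->N0 -> N1.N0=(alive,v0) N1.N1=(alive,v0) N1.N2=(alive,v0) N1.N3=(alive,v0) | N0.N0=(alive,v0) N0.N1=(alive,v0) N0.N2=(alive,v0) N0.N3=(alive,v0)
Op 8: gossip N2<->N3 -> N2.N0=(alive,v0) N2.N1=(alive,v0) N2.N2=(alive,v0) N2.N3=(alive,v0) | N3.N0=(alive,v0) N3.N1=(alive,v0) N3.N2=(alive,v0) N3.N3=(alive,v0)

Answer: N0=alive,0 N1=alive,0 N2=alive,0 N3=alive,0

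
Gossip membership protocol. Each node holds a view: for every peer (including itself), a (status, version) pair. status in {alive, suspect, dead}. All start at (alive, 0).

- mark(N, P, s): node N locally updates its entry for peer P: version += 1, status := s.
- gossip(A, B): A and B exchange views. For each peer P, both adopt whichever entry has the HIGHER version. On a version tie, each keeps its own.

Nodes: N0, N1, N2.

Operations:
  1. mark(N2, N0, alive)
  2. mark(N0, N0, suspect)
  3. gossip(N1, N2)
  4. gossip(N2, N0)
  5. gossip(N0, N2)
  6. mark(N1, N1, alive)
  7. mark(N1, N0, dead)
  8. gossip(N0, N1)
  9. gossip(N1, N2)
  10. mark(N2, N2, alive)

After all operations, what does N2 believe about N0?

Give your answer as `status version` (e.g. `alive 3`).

Op 1: N2 marks N0=alive -> (alive,v1)
Op 2: N0 marks N0=suspect -> (suspect,v1)
Op 3: gossip N1<->N2 -> N1.N0=(alive,v1) N1.N1=(alive,v0) N1.N2=(alive,v0) | N2.N0=(alive,v1) N2.N1=(alive,v0) N2.N2=(alive,v0)
Op 4: gossip N2<->N0 -> N2.N0=(alive,v1) N2.N1=(alive,v0) N2.N2=(alive,v0) | N0.N0=(suspect,v1) N0.N1=(alive,v0) N0.N2=(alive,v0)
Op 5: gossip N0<->N2 -> N0.N0=(suspect,v1) N0.N1=(alive,v0) N0.N2=(alive,v0) | N2.N0=(alive,v1) N2.N1=(alive,v0) N2.N2=(alive,v0)
Op 6: N1 marks N1=alive -> (alive,v1)
Op 7: N1 marks N0=dead -> (dead,v2)
Op 8: gossip N0<->N1 -> N0.N0=(dead,v2) N0.N1=(alive,v1) N0.N2=(alive,v0) | N1.N0=(dead,v2) N1.N1=(alive,v1) N1.N2=(alive,v0)
Op 9: gossip N1<->N2 -> N1.N0=(dead,v2) N1.N1=(alive,v1) N1.N2=(alive,v0) | N2.N0=(dead,v2) N2.N1=(alive,v1) N2.N2=(alive,v0)
Op 10: N2 marks N2=alive -> (alive,v1)

Answer: dead 2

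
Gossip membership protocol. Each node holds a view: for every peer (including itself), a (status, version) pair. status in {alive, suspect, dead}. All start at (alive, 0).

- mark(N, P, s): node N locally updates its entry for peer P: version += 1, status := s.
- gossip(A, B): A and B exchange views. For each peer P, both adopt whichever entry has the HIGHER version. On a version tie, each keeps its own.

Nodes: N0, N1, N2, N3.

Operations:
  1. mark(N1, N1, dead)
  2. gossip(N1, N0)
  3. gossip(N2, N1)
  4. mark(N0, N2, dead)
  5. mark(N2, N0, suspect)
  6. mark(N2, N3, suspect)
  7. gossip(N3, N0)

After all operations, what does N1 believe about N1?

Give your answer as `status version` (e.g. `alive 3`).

Answer: dead 1

Derivation:
Op 1: N1 marks N1=dead -> (dead,v1)
Op 2: gossip N1<->N0 -> N1.N0=(alive,v0) N1.N1=(dead,v1) N1.N2=(alive,v0) N1.N3=(alive,v0) | N0.N0=(alive,v0) N0.N1=(dead,v1) N0.N2=(alive,v0) N0.N3=(alive,v0)
Op 3: gossip N2<->N1 -> N2.N0=(alive,v0) N2.N1=(dead,v1) N2.N2=(alive,v0) N2.N3=(alive,v0) | N1.N0=(alive,v0) N1.N1=(dead,v1) N1.N2=(alive,v0) N1.N3=(alive,v0)
Op 4: N0 marks N2=dead -> (dead,v1)
Op 5: N2 marks N0=suspect -> (suspect,v1)
Op 6: N2 marks N3=suspect -> (suspect,v1)
Op 7: gossip N3<->N0 -> N3.N0=(alive,v0) N3.N1=(dead,v1) N3.N2=(dead,v1) N3.N3=(alive,v0) | N0.N0=(alive,v0) N0.N1=(dead,v1) N0.N2=(dead,v1) N0.N3=(alive,v0)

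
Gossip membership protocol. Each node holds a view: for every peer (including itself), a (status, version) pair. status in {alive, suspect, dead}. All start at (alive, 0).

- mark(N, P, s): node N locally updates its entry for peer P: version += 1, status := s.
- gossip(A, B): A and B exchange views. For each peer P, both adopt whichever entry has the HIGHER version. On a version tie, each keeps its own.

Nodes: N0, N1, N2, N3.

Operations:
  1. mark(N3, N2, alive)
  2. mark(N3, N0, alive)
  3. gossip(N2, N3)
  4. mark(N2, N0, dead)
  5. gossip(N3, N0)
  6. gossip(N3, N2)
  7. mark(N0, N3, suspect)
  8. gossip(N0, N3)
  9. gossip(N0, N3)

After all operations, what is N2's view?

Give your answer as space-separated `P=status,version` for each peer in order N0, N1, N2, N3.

Op 1: N3 marks N2=alive -> (alive,v1)
Op 2: N3 marks N0=alive -> (alive,v1)
Op 3: gossip N2<->N3 -> N2.N0=(alive,v1) N2.N1=(alive,v0) N2.N2=(alive,v1) N2.N3=(alive,v0) | N3.N0=(alive,v1) N3.N1=(alive,v0) N3.N2=(alive,v1) N3.N3=(alive,v0)
Op 4: N2 marks N0=dead -> (dead,v2)
Op 5: gossip N3<->N0 -> N3.N0=(alive,v1) N3.N1=(alive,v0) N3.N2=(alive,v1) N3.N3=(alive,v0) | N0.N0=(alive,v1) N0.N1=(alive,v0) N0.N2=(alive,v1) N0.N3=(alive,v0)
Op 6: gossip N3<->N2 -> N3.N0=(dead,v2) N3.N1=(alive,v0) N3.N2=(alive,v1) N3.N3=(alive,v0) | N2.N0=(dead,v2) N2.N1=(alive,v0) N2.N2=(alive,v1) N2.N3=(alive,v0)
Op 7: N0 marks N3=suspect -> (suspect,v1)
Op 8: gossip N0<->N3 -> N0.N0=(dead,v2) N0.N1=(alive,v0) N0.N2=(alive,v1) N0.N3=(suspect,v1) | N3.N0=(dead,v2) N3.N1=(alive,v0) N3.N2=(alive,v1) N3.N3=(suspect,v1)
Op 9: gossip N0<->N3 -> N0.N0=(dead,v2) N0.N1=(alive,v0) N0.N2=(alive,v1) N0.N3=(suspect,v1) | N3.N0=(dead,v2) N3.N1=(alive,v0) N3.N2=(alive,v1) N3.N3=(suspect,v1)

Answer: N0=dead,2 N1=alive,0 N2=alive,1 N3=alive,0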